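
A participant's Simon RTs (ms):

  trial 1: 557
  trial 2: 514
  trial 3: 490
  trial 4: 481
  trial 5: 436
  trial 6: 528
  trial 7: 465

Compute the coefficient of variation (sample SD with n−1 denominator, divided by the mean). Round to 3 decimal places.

0.082

n = 7, Σ = 3471, M = 495.8571
Σ(x−M)² = 9890.857; s = √(9890.857/6) = 40.6014
CV = 40.6014 / 495.8571 = 0.08188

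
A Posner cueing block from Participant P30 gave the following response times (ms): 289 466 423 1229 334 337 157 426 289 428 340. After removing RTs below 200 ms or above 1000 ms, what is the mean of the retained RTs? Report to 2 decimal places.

370.22 ms

Excluded: 157, 1229
Retained (n=9): Σ = 3332
Mean = 3332/9 = 370.2222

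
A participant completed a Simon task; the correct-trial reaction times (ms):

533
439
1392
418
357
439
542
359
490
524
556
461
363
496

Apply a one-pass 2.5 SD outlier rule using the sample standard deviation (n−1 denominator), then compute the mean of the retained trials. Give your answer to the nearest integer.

n = 14, ΣRT = 7369, M = 526.357
Σ(x−M)² = 867405.21; s = √(867405.21/13) = 258.309
Cutoffs: 526.357 ± 2.5·258.309 → [-119.4, 1172.1]
Outside: 1392 → excluded.
Retained (n=13): Σ = 5977, mean = 5977/13 = 459.769

460 ms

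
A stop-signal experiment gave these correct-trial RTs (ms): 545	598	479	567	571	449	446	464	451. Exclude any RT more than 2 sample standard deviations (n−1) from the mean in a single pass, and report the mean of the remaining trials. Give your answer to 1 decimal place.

n = 9, ΣRT = 4570, M = 507.778
Σ(x−M)² = 30269.56; s = √(30269.56/8) = 61.512
Cutoffs: 507.778 ± 2·61.512 → [384.8, 630.8]
No RTs fall outside the cutoffs; all 9 retained. Mean = 4570/9 = 507.778

507.8 ms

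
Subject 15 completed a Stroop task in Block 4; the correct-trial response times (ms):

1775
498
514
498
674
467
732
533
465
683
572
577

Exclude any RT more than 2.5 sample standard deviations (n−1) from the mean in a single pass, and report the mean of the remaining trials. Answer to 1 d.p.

564.8 ms

n = 12, ΣRT = 7988, M = 665.667
Σ(x−M)² = 1428588.67; s = √(1428588.67/11) = 360.377
Cutoffs: 665.667 ± 2.5·360.377 → [-235.3, 1566.6]
Outside: 1775 → excluded.
Retained (n=11): Σ = 6213, mean = 6213/11 = 564.818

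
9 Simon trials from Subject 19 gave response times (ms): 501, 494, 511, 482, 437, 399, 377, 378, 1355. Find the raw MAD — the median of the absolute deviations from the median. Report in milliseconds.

Sorted: 377, 378, 399, 437, 482, 494, 501, 511, 1355 → median = 482
|x − 482|: 19, 12, 29, 0, 45, 83, 105, 104, 873
Sorted deviations: 0, 12, 19, 29, 45, 83, 104, 105, 873 → MAD = 45

45 ms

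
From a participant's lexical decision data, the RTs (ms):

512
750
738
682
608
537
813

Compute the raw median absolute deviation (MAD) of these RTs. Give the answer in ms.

74 ms

Sorted: 512, 537, 608, 682, 738, 750, 813 → median = 682
|x − 682|: 170, 68, 56, 0, 74, 145, 131
Sorted deviations: 0, 56, 68, 74, 131, 145, 170 → MAD = 74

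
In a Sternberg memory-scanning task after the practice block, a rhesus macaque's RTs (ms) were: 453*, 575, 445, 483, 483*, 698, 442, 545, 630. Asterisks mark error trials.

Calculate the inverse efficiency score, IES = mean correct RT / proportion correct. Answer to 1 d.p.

Correct trials (n=7): 575, 445, 483, 698, 442, 545, 630
Mean correct RT = 3818/7 = 545.4286 ms
Proportion correct = 7/9
IES = 545.4286 / (7/9) = 701.265 ms

701.3 ms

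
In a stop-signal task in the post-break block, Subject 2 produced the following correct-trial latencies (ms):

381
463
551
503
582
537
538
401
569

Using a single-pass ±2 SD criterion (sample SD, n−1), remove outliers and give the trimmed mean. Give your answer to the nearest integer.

503 ms

n = 9, ΣRT = 4525, M = 502.778
Σ(x−M)² = 42169.56; s = √(42169.56/8) = 72.603
Cutoffs: 502.778 ± 2·72.603 → [357.6, 648.0]
No RTs fall outside the cutoffs; all 9 retained. Mean = 4525/9 = 502.778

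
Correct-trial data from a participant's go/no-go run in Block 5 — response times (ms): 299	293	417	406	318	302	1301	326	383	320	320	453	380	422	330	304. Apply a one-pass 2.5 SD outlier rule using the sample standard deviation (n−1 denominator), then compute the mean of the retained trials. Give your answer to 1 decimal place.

351.5 ms

n = 16, ΣRT = 6574, M = 410.875
Σ(x−M)² = 884585.75; s = √(884585.75/15) = 242.842
Cutoffs: 410.875 ± 2.5·242.842 → [-196.2, 1018.0]
Outside: 1301 → excluded.
Retained (n=15): Σ = 5273, mean = 5273/15 = 351.533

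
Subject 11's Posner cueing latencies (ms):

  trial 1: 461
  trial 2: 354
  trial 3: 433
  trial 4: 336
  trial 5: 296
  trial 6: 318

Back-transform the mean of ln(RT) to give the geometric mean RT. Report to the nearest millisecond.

ln(RT): 6.1334, 5.8693, 6.0707, 5.8171, 5.6904, 5.7621
Mean ln(RT) = 35.3430/6 = 5.89049
Geometric mean = exp(5.89049) = 361.58 ms

362 ms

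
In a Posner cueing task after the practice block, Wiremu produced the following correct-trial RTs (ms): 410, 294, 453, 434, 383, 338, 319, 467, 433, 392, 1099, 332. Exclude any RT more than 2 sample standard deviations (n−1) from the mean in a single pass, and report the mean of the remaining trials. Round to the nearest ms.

n = 12, ΣRT = 5354, M = 446.167
Σ(x−M)² = 499285.67; s = √(499285.67/11) = 213.048
Cutoffs: 446.167 ± 2·213.048 → [20.1, 872.3]
Outside: 1099 → excluded.
Retained (n=11): Σ = 4255, mean = 4255/11 = 386.818

387 ms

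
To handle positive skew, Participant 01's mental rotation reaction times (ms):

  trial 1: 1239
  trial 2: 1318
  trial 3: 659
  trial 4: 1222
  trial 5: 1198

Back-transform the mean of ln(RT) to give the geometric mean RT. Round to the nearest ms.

1095 ms

ln(RT): 7.1221, 7.1839, 6.4907, 7.1082, 7.0884
Mean ln(RT) = 34.9933/5 = 6.99866
Geometric mean = exp(6.99866) = 1095.17 ms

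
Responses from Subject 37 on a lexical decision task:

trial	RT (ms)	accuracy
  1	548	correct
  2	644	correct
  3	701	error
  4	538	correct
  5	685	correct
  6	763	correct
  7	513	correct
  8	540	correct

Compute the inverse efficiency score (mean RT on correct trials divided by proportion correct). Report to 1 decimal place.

690.8 ms

Correct trials (n=7): 548, 644, 538, 685, 763, 513, 540
Mean correct RT = 4231/7 = 604.4286 ms
Proportion correct = 7/8
IES = 604.4286 / (7/8) = 690.776 ms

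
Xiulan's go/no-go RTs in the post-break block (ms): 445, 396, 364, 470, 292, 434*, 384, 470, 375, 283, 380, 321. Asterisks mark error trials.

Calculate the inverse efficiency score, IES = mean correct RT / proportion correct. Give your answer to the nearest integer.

Correct trials (n=11): 445, 396, 364, 470, 292, 384, 470, 375, 283, 380, 321
Mean correct RT = 4180/11 = 380.0000 ms
Proportion correct = 11/12
IES = 380.0000 / (11/12) = 414.545 ms

415 ms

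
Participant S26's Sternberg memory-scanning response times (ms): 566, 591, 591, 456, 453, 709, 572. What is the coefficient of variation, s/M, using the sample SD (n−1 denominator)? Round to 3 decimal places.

0.157

n = 7, Σ = 3938, M = 562.5714
Σ(x−M)² = 46521.714; s = √(46521.714/6) = 88.0546
CV = 88.0546 / 562.5714 = 0.15652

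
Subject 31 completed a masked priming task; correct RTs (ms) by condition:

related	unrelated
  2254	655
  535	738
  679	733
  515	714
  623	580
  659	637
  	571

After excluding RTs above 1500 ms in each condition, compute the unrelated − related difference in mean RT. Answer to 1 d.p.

related: exclude 2254
M(related) = 3011/5 = 602.200
M(unrelated) = 4628/7 = 661.143
Difference = 661.143 − 602.200 = 58.943 ms

58.9 ms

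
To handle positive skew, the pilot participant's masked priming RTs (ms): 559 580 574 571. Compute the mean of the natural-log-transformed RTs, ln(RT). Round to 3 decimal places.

6.347

ln(RT): 6.3261, 6.3630, 6.3526, 6.3474
Σ ln(RT) = 25.3892
Mean = 25.3892/4 = 6.34730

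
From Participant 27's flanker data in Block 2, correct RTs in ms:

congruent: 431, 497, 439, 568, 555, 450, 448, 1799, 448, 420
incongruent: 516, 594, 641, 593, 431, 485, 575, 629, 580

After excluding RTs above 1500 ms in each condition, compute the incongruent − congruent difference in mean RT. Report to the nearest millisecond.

congruent: exclude 1799
M(congruent) = 4256/9 = 472.889
M(incongruent) = 5044/9 = 560.444
Difference = 560.444 − 472.889 = 87.556 ms

88 ms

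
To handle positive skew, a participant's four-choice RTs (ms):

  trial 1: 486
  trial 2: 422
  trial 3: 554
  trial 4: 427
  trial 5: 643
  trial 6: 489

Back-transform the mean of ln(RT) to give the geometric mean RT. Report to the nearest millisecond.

498 ms

ln(RT): 6.1862, 6.0450, 6.3172, 6.0568, 6.4661, 6.1924
Mean ln(RT) = 37.2637/6 = 6.21061
Geometric mean = exp(6.21061) = 498.01 ms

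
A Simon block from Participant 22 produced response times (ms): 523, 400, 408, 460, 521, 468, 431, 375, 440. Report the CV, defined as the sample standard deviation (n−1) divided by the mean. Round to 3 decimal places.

0.115

n = 9, Σ = 4026, M = 447.3333
Σ(x−M)² = 21080.000; s = √(21080.000/8) = 51.3323
CV = 51.3323 / 447.3333 = 0.11475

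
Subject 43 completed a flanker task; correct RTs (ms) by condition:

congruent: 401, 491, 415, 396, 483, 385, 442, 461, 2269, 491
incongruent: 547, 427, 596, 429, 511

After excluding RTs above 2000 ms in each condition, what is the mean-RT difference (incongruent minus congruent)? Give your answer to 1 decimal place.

congruent: exclude 2269
M(congruent) = 3965/9 = 440.556
M(incongruent) = 2510/5 = 502.000
Difference = 502.000 − 440.556 = 61.444 ms

61.4 ms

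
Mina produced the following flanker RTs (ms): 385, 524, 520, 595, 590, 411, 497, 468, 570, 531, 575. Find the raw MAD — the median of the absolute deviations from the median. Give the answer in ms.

51 ms

Sorted: 385, 411, 468, 497, 520, 524, 531, 570, 575, 590, 595 → median = 524
|x − 524|: 139, 0, 4, 71, 66, 113, 27, 56, 46, 7, 51
Sorted deviations: 0, 4, 7, 27, 46, 51, 56, 66, 71, 113, 139 → MAD = 51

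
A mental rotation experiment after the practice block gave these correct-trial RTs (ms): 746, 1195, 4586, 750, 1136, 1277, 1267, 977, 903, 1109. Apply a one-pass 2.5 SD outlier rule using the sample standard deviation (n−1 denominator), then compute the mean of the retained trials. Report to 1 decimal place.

n = 10, ΣRT = 13946, M = 1394.600
Σ(x−M)² = 11655678.40; s = √(11655678.40/9) = 1138.014
Cutoffs: 1394.600 ± 2.5·1138.014 → [-1450.4, 4239.6]
Outside: 4586 → excluded.
Retained (n=9): Σ = 9360, mean = 9360/9 = 1040.000

1040.0 ms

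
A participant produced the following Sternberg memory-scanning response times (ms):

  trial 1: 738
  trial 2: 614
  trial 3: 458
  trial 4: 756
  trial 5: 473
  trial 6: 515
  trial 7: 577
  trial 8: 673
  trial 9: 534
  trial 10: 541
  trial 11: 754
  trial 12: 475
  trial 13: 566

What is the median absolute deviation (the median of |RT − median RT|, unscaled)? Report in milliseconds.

Sorted: 458, 473, 475, 515, 534, 541, 566, 577, 614, 673, 738, 754, 756 → median = 566
|x − 566|: 172, 48, 108, 190, 93, 51, 11, 107, 32, 25, 188, 91, 0
Sorted deviations: 0, 11, 25, 32, 48, 51, 91, 93, 107, 108, 172, 188, 190 → MAD = 91

91 ms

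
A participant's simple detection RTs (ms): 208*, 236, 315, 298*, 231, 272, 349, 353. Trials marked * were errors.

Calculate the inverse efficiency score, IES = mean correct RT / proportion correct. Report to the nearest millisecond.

Correct trials (n=6): 236, 315, 231, 272, 349, 353
Mean correct RT = 1756/6 = 292.6667 ms
Proportion correct = 6/8
IES = 292.6667 / (6/8) = 390.222 ms

390 ms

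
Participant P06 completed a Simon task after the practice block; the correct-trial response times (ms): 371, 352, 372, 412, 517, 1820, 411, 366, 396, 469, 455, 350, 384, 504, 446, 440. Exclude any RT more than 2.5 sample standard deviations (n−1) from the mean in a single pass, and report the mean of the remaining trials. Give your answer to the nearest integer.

416 ms

n = 16, ΣRT = 8065, M = 504.062
Σ(x−M)² = 1887264.94; s = √(1887264.94/15) = 354.708
Cutoffs: 504.062 ± 2.5·354.708 → [-382.7, 1390.8]
Outside: 1820 → excluded.
Retained (n=15): Σ = 6245, mean = 6245/15 = 416.333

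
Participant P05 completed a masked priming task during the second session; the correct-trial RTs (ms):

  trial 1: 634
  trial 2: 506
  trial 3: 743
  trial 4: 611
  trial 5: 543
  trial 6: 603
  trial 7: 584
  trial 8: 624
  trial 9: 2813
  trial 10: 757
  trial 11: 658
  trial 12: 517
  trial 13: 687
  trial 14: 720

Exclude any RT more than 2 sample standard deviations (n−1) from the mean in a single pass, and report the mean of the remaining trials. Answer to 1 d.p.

629.8 ms

n = 14, ΣRT = 11000, M = 785.714
Σ(x−M)² = 4506034.86; s = √(4506034.86/13) = 588.743
Cutoffs: 785.714 ± 2·588.743 → [-391.8, 1963.2]
Outside: 2813 → excluded.
Retained (n=13): Σ = 8187, mean = 8187/13 = 629.769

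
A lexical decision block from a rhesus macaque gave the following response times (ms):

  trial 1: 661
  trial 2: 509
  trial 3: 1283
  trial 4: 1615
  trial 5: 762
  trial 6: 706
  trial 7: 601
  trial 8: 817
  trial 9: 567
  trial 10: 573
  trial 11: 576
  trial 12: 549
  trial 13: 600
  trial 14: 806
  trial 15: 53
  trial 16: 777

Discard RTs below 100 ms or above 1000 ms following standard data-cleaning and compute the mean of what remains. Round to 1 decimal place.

654.2 ms

Excluded: 53, 1283, 1615
Retained (n=13): Σ = 8504
Mean = 8504/13 = 654.1538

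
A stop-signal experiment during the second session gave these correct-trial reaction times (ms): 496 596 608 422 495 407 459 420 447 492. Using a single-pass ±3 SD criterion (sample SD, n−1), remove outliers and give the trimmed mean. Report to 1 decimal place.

n = 10, ΣRT = 4842, M = 484.200
Σ(x−M)² = 44111.60; s = √(44111.60/9) = 70.009
Cutoffs: 484.200 ± 3·70.009 → [274.2, 694.2]
No RTs fall outside the cutoffs; all 10 retained. Mean = 4842/10 = 484.200

484.2 ms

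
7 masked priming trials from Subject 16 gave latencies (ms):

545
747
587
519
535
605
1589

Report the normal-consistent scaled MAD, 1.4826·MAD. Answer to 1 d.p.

77.1 ms

Sorted: 519, 535, 545, 587, 605, 747, 1589 → median = 587
|x − 587| sorted: 0, 18, 42, 52, 68, 160, 1002 → MAD = 52
Robust SD ≈ 1.4826 × 52 = 77.095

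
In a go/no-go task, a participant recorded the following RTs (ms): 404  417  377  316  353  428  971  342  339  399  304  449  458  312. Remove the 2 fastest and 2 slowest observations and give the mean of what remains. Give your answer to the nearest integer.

Sorted: 304, 312, 316, 339, 342, 353, 377, 399, 404, 417, 428, 449, 458, 971
Drop lowest 2 (304, 312) and highest 2 (458, 971)
Remaining (n=10): Σ = 3824, mean = 3824/10 = 382.400

382 ms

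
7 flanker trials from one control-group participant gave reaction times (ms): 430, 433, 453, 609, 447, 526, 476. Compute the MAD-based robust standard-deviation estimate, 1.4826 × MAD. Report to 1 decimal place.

Sorted: 430, 433, 447, 453, 476, 526, 609 → median = 453
|x − 453| sorted: 0, 6, 20, 23, 23, 73, 156 → MAD = 23
Robust SD ≈ 1.4826 × 23 = 34.100

34.1 ms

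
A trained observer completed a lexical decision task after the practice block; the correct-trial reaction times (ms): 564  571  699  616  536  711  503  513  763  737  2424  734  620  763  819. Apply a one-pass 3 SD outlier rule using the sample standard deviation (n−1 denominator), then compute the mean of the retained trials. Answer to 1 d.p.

653.5 ms

n = 15, ΣRT = 11573, M = 771.533
Σ(x−M)² = 3069433.73; s = √(3069433.73/14) = 468.236
Cutoffs: 771.533 ± 3·468.236 → [-633.2, 2176.2]
Outside: 2424 → excluded.
Retained (n=14): Σ = 9149, mean = 9149/14 = 653.500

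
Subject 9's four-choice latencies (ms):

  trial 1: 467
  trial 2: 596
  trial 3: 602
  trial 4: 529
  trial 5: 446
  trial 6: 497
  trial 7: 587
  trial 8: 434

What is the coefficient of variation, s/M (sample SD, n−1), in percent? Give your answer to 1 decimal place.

n = 8, Σ = 4158, M = 519.7500
Σ(x−M)² = 33279.500; s = √(33279.500/7) = 68.9508
CV = 68.9508 / 519.7500 = 0.13266 = 13.266%

13.3%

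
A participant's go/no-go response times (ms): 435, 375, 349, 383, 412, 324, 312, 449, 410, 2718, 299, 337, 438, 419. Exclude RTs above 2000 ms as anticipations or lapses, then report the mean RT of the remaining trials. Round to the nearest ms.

380 ms

Excluded: 2718
Retained (n=13): Σ = 4942
Mean = 4942/13 = 380.1538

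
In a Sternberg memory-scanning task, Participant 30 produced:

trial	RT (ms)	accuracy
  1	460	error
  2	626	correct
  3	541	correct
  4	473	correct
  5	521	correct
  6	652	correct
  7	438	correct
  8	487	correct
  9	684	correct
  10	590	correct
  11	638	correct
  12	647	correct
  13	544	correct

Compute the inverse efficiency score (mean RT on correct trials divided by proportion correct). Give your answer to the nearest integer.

618 ms

Correct trials (n=12): 626, 541, 473, 521, 652, 438, 487, 684, 590, 638, 647, 544
Mean correct RT = 6841/12 = 570.0833 ms
Proportion correct = 12/13
IES = 570.0833 / (12/13) = 617.590 ms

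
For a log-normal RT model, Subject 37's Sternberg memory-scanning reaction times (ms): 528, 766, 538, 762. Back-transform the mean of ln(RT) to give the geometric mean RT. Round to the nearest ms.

ln(RT): 6.2691, 6.6412, 6.2879, 6.6359
Mean ln(RT) = 25.8341/4 = 6.45852
Geometric mean = exp(6.45852) = 638.12 ms

638 ms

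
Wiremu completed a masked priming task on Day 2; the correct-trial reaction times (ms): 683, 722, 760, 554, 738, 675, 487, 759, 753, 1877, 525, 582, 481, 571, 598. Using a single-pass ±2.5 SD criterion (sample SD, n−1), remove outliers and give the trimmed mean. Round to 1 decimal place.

n = 15, ΣRT = 10765, M = 717.667
Σ(x−M)² = 1579619.33; s = √(1579619.33/14) = 335.902
Cutoffs: 717.667 ± 2.5·335.902 → [-122.1, 1557.4]
Outside: 1877 → excluded.
Retained (n=14): Σ = 8888, mean = 8888/14 = 634.857

634.9 ms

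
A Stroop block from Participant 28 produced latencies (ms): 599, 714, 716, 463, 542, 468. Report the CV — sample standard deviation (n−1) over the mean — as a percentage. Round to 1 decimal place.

19.4%

n = 6, Σ = 3502, M = 583.6667
Σ(x−M)² = 64409.333; s = √(64409.333/5) = 113.4983
CV = 113.4983 / 583.6667 = 0.19446 = 19.446%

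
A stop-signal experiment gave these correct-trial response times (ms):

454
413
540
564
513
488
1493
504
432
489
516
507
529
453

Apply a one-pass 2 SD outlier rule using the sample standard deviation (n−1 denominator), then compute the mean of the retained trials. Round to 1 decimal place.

n = 14, ΣRT = 7895, M = 563.929
Σ(x−M)² = 952642.93; s = √(952642.93/13) = 270.703
Cutoffs: 563.929 ± 2·270.703 → [22.5, 1105.3]
Outside: 1493 → excluded.
Retained (n=13): Σ = 6402, mean = 6402/13 = 492.462

492.5 ms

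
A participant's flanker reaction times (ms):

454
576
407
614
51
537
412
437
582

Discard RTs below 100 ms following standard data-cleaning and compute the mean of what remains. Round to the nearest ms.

502 ms

Excluded: 51
Retained (n=8): Σ = 4019
Mean = 4019/8 = 502.3750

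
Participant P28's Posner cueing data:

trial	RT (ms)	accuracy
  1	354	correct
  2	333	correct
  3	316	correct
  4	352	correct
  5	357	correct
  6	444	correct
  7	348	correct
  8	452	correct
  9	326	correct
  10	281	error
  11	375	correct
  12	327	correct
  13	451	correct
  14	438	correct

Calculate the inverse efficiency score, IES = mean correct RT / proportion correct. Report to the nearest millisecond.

Correct trials (n=13): 354, 333, 316, 352, 357, 444, 348, 452, 326, 375, 327, 451, 438
Mean correct RT = 4873/13 = 374.8462 ms
Proportion correct = 13/14
IES = 374.8462 / (13/14) = 403.680 ms

404 ms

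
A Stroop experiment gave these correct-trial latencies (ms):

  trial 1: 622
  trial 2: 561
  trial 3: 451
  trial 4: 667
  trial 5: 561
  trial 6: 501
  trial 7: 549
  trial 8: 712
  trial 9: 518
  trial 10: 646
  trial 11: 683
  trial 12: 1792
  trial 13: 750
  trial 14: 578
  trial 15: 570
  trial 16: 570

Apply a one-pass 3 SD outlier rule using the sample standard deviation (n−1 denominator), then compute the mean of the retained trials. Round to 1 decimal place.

n = 16, ΣRT = 10731, M = 670.688
Σ(x−M)² = 1436591.44; s = √(1436591.44/15) = 309.472
Cutoffs: 670.688 ± 3·309.472 → [-257.7, 1599.1]
Outside: 1792 → excluded.
Retained (n=15): Σ = 8939, mean = 8939/15 = 595.933

595.9 ms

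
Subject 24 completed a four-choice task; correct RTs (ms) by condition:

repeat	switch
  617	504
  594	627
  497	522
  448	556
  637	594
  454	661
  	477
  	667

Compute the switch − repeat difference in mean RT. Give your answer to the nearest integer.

35 ms

M(repeat) = 3247/6 = 541.167
M(switch) = 4608/8 = 576.000
Difference = 576.000 − 541.167 = 34.833 ms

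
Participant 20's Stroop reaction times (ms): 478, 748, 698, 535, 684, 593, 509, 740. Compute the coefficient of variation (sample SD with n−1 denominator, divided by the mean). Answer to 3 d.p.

0.173

n = 8, Σ = 4985, M = 623.1250
Σ(x−M)² = 81324.875; s = √(81324.875/7) = 107.7861
CV = 107.7861 / 623.1250 = 0.17298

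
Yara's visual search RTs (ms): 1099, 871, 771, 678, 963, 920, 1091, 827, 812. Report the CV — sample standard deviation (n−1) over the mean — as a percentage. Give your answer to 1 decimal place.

n = 9, Σ = 8032, M = 892.4444
Σ(x−M)² = 159776.222; s = √(159776.222/8) = 141.3224
CV = 141.3224 / 892.4444 = 0.15835 = 15.835%

15.8%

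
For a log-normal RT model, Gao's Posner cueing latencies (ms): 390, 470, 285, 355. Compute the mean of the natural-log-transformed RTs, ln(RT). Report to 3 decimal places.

ln(RT): 5.9661, 6.1527, 5.6525, 5.8721
Σ ln(RT) = 23.6435
Mean = 23.6435/4 = 5.91087

5.911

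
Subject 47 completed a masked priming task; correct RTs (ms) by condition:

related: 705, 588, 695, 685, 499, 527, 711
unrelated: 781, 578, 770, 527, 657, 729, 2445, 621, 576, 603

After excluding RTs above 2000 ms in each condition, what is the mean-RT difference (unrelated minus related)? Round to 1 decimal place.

19.1 ms

unrelated: exclude 2445
M(related) = 4410/7 = 630.000
M(unrelated) = 5842/9 = 649.111
Difference = 649.111 − 630.000 = 19.111 ms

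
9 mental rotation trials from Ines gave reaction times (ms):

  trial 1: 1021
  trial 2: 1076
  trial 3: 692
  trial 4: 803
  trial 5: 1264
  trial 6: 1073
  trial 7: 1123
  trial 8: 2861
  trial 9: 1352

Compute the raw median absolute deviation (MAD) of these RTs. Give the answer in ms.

Sorted: 692, 803, 1021, 1073, 1076, 1123, 1264, 1352, 2861 → median = 1076
|x − 1076|: 55, 0, 384, 273, 188, 3, 47, 1785, 276
Sorted deviations: 0, 3, 47, 55, 188, 273, 276, 384, 1785 → MAD = 188

188 ms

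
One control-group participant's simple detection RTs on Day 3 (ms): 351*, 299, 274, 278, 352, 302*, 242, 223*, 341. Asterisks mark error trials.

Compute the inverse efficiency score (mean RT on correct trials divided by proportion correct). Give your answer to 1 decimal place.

446.5 ms

Correct trials (n=6): 299, 274, 278, 352, 242, 341
Mean correct RT = 1786/6 = 297.6667 ms
Proportion correct = 6/9
IES = 297.6667 / (6/9) = 446.500 ms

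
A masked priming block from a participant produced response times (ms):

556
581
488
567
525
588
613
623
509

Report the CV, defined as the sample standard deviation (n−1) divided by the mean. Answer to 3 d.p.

n = 9, Σ = 5050, M = 561.1111
Σ(x−M)² = 17066.889; s = √(17066.889/8) = 46.1883
CV = 46.1883 / 561.1111 = 0.08232

0.082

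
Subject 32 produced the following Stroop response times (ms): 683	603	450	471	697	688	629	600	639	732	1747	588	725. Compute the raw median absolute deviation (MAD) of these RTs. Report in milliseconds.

51 ms

Sorted: 450, 471, 588, 600, 603, 629, 639, 683, 688, 697, 725, 732, 1747 → median = 639
|x − 639|: 44, 36, 189, 168, 58, 49, 10, 39, 0, 93, 1108, 51, 86
Sorted deviations: 0, 10, 36, 39, 44, 49, 51, 58, 86, 93, 168, 189, 1108 → MAD = 51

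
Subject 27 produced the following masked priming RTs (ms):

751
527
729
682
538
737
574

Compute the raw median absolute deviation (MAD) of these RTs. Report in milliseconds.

69 ms

Sorted: 527, 538, 574, 682, 729, 737, 751 → median = 682
|x − 682|: 69, 155, 47, 0, 144, 55, 108
Sorted deviations: 0, 47, 55, 69, 108, 144, 155 → MAD = 69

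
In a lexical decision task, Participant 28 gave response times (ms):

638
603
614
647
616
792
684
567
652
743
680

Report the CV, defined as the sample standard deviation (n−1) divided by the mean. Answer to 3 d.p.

0.098

n = 11, Σ = 7236, M = 657.8182
Σ(x−M)² = 41903.636; s = √(41903.636/10) = 64.7330
CV = 64.7330 / 657.8182 = 0.09841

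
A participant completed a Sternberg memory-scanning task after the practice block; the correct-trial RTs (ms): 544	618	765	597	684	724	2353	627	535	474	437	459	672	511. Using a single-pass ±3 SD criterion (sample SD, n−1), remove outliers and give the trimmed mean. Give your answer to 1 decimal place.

n = 14, ΣRT = 10000, M = 714.286
Σ(x−M)² = 3023662.86; s = √(3023662.86/13) = 482.275
Cutoffs: 714.286 ± 3·482.275 → [-732.5, 2161.1]
Outside: 2353 → excluded.
Retained (n=13): Σ = 7647, mean = 7647/13 = 588.231

588.2 ms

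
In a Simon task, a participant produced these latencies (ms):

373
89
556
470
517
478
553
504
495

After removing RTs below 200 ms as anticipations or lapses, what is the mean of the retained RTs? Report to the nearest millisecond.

493 ms

Excluded: 89
Retained (n=8): Σ = 3946
Mean = 3946/8 = 493.2500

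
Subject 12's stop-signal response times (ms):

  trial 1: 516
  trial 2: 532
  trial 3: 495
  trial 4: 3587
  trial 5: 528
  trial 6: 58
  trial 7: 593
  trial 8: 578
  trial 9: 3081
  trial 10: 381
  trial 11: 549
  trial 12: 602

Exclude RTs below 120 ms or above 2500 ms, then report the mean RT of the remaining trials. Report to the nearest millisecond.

Excluded: 58, 3081, 3587
Retained (n=9): Σ = 4774
Mean = 4774/9 = 530.4444

530 ms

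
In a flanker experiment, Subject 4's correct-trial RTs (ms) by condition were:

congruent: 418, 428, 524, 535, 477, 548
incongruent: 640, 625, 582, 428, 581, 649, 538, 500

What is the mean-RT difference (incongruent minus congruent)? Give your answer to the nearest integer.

80 ms

M(congruent) = 2930/6 = 488.333
M(incongruent) = 4543/8 = 567.875
Difference = 567.875 − 488.333 = 79.542 ms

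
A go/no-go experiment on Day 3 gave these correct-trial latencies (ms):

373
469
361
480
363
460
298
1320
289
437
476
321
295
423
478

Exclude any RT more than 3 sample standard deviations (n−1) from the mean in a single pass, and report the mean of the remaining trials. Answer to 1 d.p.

394.5 ms

n = 15, ΣRT = 6843, M = 456.200
Σ(x−M)² = 871152.40; s = √(871152.40/14) = 249.450
Cutoffs: 456.200 ± 3·249.450 → [-292.1, 1204.5]
Outside: 1320 → excluded.
Retained (n=14): Σ = 5523, mean = 5523/14 = 394.500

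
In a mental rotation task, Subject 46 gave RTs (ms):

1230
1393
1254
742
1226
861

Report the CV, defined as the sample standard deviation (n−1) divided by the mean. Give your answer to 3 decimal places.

0.228

n = 6, Σ = 6706, M = 1117.6667
Σ(x−M)² = 325753.333; s = √(325753.333/5) = 255.2463
CV = 255.2463 / 1117.6667 = 0.22837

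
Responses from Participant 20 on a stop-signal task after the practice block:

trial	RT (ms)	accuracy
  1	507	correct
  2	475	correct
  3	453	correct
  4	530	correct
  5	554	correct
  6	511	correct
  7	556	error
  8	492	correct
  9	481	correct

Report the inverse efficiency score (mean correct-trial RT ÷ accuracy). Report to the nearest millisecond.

563 ms

Correct trials (n=8): 507, 475, 453, 530, 554, 511, 492, 481
Mean correct RT = 4003/8 = 500.3750 ms
Proportion correct = 8/9
IES = 500.3750 / (8/9) = 562.922 ms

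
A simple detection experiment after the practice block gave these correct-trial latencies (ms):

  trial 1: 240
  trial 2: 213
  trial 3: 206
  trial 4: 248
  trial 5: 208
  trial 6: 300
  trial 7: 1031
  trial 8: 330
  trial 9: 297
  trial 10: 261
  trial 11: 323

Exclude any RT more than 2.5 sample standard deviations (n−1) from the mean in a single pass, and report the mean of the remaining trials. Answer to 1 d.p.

262.6 ms

n = 11, ΣRT = 3657, M = 332.455
Σ(x−M)² = 556906.73; s = √(556906.73/10) = 235.989
Cutoffs: 332.455 ± 2.5·235.989 → [-257.5, 922.4]
Outside: 1031 → excluded.
Retained (n=10): Σ = 2626, mean = 2626/10 = 262.600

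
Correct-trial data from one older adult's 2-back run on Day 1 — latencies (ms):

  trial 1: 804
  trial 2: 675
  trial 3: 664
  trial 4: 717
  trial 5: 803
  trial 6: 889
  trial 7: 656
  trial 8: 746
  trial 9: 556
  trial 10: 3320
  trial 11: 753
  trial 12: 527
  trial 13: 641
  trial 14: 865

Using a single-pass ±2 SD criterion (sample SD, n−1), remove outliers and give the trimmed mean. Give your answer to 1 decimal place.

715.1 ms

n = 14, ΣRT = 12616, M = 901.143
Σ(x−M)² = 6445569.71; s = √(6445569.71/13) = 704.140
Cutoffs: 901.143 ± 2·704.140 → [-507.1, 2309.4]
Outside: 3320 → excluded.
Retained (n=13): Σ = 9296, mean = 9296/13 = 715.077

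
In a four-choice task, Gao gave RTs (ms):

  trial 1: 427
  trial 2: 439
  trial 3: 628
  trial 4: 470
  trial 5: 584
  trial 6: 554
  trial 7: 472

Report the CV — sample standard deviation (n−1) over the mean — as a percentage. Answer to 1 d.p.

15.2%

n = 7, Σ = 3574, M = 510.5714
Σ(x−M)² = 36307.714; s = √(36307.714/6) = 77.7900
CV = 77.7900 / 510.5714 = 0.15236 = 15.236%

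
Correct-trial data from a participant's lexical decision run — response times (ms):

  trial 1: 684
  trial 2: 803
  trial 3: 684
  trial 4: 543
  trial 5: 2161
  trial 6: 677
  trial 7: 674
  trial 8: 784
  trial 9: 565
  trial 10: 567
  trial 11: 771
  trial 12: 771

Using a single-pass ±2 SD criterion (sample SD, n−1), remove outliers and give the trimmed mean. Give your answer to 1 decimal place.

n = 12, ΣRT = 9684, M = 807.000
Σ(x−M)² = 2087160.00; s = √(2087160.00/11) = 435.594
Cutoffs: 807.000 ± 2·435.594 → [-64.2, 1678.2]
Outside: 2161 → excluded.
Retained (n=11): Σ = 7523, mean = 7523/11 = 683.909

683.9 ms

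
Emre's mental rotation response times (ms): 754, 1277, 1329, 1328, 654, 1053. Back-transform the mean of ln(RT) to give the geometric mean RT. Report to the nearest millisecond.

1027 ms

ln(RT): 6.6254, 7.1523, 7.1922, 7.1914, 6.4831, 6.9594
Mean ln(RT) = 41.6038/6 = 6.93396
Geometric mean = exp(6.93396) = 1026.55 ms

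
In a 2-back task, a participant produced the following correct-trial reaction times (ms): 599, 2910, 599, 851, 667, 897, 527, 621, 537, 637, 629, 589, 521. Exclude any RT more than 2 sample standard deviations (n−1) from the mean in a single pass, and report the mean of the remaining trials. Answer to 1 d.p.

639.5 ms

n = 13, ΣRT = 10584, M = 814.154
Σ(x−M)² = 4913907.69; s = √(4913907.69/12) = 639.916
Cutoffs: 814.154 ± 2·639.916 → [-465.7, 2094.0]
Outside: 2910 → excluded.
Retained (n=12): Σ = 7674, mean = 7674/12 = 639.500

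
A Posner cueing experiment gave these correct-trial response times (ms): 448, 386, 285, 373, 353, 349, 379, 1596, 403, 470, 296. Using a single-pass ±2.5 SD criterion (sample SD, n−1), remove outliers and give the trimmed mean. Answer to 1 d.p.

374.2 ms

n = 11, ΣRT = 5338, M = 485.273
Σ(x−M)² = 1387860.18; s = √(1387860.18/10) = 372.540
Cutoffs: 485.273 ± 2.5·372.540 → [-446.1, 1416.6]
Outside: 1596 → excluded.
Retained (n=10): Σ = 3742, mean = 3742/10 = 374.200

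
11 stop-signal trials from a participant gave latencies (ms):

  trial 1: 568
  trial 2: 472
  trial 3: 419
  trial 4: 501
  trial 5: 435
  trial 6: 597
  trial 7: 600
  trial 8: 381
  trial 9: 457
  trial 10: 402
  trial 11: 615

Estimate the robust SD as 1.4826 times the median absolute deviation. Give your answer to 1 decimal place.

Sorted: 381, 402, 419, 435, 457, 472, 501, 568, 597, 600, 615 → median = 472
|x − 472| sorted: 0, 15, 29, 37, 53, 70, 91, 96, 125, 128, 143 → MAD = 70
Robust SD ≈ 1.4826 × 70 = 103.782

103.8 ms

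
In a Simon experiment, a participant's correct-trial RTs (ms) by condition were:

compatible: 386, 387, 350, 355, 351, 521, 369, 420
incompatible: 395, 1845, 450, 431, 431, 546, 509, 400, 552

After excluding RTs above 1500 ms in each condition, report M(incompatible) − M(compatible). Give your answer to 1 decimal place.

incompatible: exclude 1845
M(compatible) = 3139/8 = 392.375
M(incompatible) = 3714/8 = 464.250
Difference = 464.250 − 392.375 = 71.875 ms

71.9 ms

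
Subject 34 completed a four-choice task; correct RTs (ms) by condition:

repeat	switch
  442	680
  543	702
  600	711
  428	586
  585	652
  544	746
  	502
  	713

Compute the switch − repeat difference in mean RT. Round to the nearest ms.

M(repeat) = 3142/6 = 523.667
M(switch) = 5292/8 = 661.500
Difference = 661.500 − 523.667 = 137.833 ms

138 ms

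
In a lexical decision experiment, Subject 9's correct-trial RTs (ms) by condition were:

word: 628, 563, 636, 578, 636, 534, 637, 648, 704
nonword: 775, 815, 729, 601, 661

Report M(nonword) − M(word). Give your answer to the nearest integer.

98 ms

M(word) = 5564/9 = 618.222
M(nonword) = 3581/5 = 716.200
Difference = 716.200 − 618.222 = 97.978 ms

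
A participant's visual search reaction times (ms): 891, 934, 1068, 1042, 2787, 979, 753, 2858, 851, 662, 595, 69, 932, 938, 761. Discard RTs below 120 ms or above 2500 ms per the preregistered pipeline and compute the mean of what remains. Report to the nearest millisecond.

Excluded: 69, 2787, 2858
Retained (n=12): Σ = 10406
Mean = 10406/12 = 867.1667

867 ms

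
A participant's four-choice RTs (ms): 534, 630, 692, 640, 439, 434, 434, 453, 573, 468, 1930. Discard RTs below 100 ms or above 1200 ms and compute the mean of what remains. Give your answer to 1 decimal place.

Excluded: 1930
Retained (n=10): Σ = 5297
Mean = 5297/10 = 529.7000

529.7 ms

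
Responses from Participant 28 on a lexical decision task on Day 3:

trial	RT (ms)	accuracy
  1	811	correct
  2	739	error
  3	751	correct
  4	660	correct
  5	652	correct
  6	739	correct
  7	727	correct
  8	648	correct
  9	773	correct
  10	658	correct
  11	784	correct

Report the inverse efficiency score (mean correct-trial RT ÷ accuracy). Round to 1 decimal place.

Correct trials (n=10): 811, 751, 660, 652, 739, 727, 648, 773, 658, 784
Mean correct RT = 7203/10 = 720.3000 ms
Proportion correct = 10/11
IES = 720.3000 / (10/11) = 792.330 ms

792.3 ms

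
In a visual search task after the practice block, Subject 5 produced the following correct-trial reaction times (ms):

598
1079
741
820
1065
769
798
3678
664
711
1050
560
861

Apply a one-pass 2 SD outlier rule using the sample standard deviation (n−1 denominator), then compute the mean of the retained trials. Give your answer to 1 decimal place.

809.7 ms

n = 13, ΣRT = 13394, M = 1030.308
Σ(x−M)² = 7937296.77; s = √(7937296.77/12) = 813.290
Cutoffs: 1030.308 ± 2·813.290 → [-596.3, 2656.9]
Outside: 3678 → excluded.
Retained (n=12): Σ = 9716, mean = 9716/12 = 809.667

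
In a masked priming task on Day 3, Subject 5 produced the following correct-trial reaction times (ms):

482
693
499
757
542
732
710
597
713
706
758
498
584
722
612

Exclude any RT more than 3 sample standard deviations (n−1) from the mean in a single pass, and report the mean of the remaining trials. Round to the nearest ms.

n = 15, ΣRT = 9605, M = 640.333
Σ(x−M)² = 140575.33; s = √(140575.33/14) = 100.205
Cutoffs: 640.333 ± 3·100.205 → [339.7, 940.9]
No RTs fall outside the cutoffs; all 15 retained. Mean = 9605/15 = 640.333

640 ms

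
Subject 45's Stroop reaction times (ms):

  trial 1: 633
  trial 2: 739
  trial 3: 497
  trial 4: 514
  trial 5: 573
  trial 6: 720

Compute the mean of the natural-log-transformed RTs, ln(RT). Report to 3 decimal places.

ln(RT): 6.4505, 6.6053, 6.2086, 6.2422, 6.3509, 6.5793
Σ ln(RT) = 38.4367
Mean = 38.4367/6 = 6.40612

6.406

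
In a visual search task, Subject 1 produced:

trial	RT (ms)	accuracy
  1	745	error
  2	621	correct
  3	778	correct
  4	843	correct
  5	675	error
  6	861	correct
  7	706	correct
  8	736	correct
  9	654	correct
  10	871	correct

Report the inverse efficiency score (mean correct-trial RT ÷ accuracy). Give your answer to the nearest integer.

Correct trials (n=8): 621, 778, 843, 861, 706, 736, 654, 871
Mean correct RT = 6070/8 = 758.7500 ms
Proportion correct = 8/10
IES = 758.7500 / (8/10) = 948.438 ms

948 ms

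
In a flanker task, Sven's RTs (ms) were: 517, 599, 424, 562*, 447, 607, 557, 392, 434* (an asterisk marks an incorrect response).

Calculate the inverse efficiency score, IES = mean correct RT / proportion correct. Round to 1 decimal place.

Correct trials (n=7): 517, 599, 424, 447, 607, 557, 392
Mean correct RT = 3543/7 = 506.1429 ms
Proportion correct = 7/9
IES = 506.1429 / (7/9) = 650.755 ms

650.8 ms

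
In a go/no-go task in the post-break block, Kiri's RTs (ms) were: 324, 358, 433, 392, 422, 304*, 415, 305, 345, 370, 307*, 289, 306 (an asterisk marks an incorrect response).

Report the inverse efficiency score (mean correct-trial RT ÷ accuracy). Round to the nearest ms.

Correct trials (n=11): 324, 358, 433, 392, 422, 415, 305, 345, 370, 289, 306
Mean correct RT = 3959/11 = 359.9091 ms
Proportion correct = 11/13
IES = 359.9091 / (11/13) = 425.347 ms

425 ms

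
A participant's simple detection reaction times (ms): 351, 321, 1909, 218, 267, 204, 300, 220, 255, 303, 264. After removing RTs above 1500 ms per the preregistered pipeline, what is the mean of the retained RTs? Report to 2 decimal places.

270.30 ms

Excluded: 1909
Retained (n=10): Σ = 2703
Mean = 2703/10 = 270.3000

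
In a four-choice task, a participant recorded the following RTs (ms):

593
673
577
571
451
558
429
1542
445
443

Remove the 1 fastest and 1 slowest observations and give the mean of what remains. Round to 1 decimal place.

Sorted: 429, 443, 445, 451, 558, 571, 577, 593, 673, 1542
Drop lowest 1 (429) and highest 1 (1542)
Remaining (n=8): Σ = 4311, mean = 4311/8 = 538.875

538.9 ms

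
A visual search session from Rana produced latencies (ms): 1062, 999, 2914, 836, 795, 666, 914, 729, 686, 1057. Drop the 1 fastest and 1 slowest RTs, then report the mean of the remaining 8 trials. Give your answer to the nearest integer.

885 ms

Sorted: 666, 686, 729, 795, 836, 914, 999, 1057, 1062, 2914
Drop lowest 1 (666) and highest 1 (2914)
Remaining (n=8): Σ = 7078, mean = 7078/8 = 884.750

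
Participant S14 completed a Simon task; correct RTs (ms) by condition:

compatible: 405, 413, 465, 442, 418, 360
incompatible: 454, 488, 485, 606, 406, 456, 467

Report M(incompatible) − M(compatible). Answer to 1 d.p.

M(compatible) = 2503/6 = 417.167
M(incompatible) = 3362/7 = 480.286
Difference = 480.286 − 417.167 = 63.119 ms

63.1 ms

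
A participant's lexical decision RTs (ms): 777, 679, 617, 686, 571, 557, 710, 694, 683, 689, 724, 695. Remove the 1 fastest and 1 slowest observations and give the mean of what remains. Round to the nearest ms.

Sorted: 557, 571, 617, 679, 683, 686, 689, 694, 695, 710, 724, 777
Drop lowest 1 (557) and highest 1 (777)
Remaining (n=10): Σ = 6748, mean = 6748/10 = 674.800

675 ms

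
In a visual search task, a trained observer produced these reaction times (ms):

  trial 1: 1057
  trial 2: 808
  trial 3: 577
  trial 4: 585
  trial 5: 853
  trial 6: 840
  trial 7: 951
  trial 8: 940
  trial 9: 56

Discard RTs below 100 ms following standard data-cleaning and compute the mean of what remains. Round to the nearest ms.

Excluded: 56
Retained (n=8): Σ = 6611
Mean = 6611/8 = 826.3750

826 ms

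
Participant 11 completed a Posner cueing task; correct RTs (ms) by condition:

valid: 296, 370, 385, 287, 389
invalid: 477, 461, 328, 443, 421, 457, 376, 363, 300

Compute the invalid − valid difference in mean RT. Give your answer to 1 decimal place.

57.5 ms

M(valid) = 1727/5 = 345.400
M(invalid) = 3626/9 = 402.889
Difference = 402.889 − 345.400 = 57.489 ms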